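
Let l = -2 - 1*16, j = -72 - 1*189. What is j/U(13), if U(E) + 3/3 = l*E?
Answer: 261/235 ≈ 1.1106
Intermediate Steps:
j = -261 (j = -72 - 189 = -261)
l = -18 (l = -2 - 16 = -18)
U(E) = -1 - 18*E
j/U(13) = -261/(-1 - 18*13) = -261/(-1 - 234) = -261/(-235) = -261*(-1/235) = 261/235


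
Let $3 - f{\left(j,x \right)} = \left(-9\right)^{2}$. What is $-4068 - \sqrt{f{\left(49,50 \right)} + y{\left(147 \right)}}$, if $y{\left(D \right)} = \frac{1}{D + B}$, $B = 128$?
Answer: $-4068 - \frac{i \sqrt{235939}}{55} \approx -4068.0 - 8.8316 i$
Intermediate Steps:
$f{\left(j,x \right)} = -78$ ($f{\left(j,x \right)} = 3 - \left(-9\right)^{2} = 3 - 81 = -78$)
$y{\left(D \right)} = \frac{1}{128 + D}$ ($y{\left(D \right)} = \frac{1}{D + 128} = \frac{1}{128 + D}$)
$-4068 - \sqrt{f{\left(49,50 \right)} + y{\left(147 \right)}} = -4068 - \sqrt{-78 + \frac{1}{128 + 147}} = -4068 - \sqrt{-78 + \frac{1}{275}} = -4068 - \sqrt{- \frac{21449}{275}} = -4068 - \frac{i \sqrt{235939}}{55}$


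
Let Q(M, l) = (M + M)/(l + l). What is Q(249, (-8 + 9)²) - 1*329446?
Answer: -329197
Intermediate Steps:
Q(M, l) = M/l (Q(M, l) = (2*M)/((2*l)) = (2*M)*(1/(2*l)) = M/l)
Q(249, (-8 + 9)²) - 1*329446 = 249/((-8 + 9)²) - 1*329446 = 249/(1²) - 329446 = 249/1 - 329446 = 249*1 - 329446 = 249 - 329446 = -329197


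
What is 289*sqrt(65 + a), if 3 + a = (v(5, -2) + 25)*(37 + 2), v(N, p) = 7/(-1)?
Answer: 578*sqrt(191) ≈ 7988.1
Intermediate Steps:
v(N, p) = -7 (v(N, p) = 7*(-1) = -7)
a = 699 (a = -3 + (-7 + 25)*(37 + 2) = -3 + 18*39 = -3 + 702 = 699)
289*sqrt(65 + a) = 289*sqrt(65 + 699) = 289*sqrt(764) = 289*(2*sqrt(191)) = 578*sqrt(191)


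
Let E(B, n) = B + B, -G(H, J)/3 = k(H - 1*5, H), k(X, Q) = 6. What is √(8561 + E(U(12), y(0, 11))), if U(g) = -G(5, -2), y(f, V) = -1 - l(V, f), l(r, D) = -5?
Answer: √8597 ≈ 92.720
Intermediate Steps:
G(H, J) = -18 (G(H, J) = -3*6 = -18)
y(f, V) = 4 (y(f, V) = -1 - 1*(-5) = -1 + 5 = 4)
U(g) = 18 (U(g) = -1*(-18) = 18)
E(B, n) = 2*B
√(8561 + E(U(12), y(0, 11))) = √(8561 + 2*18) = √(8561 + 36) = √8597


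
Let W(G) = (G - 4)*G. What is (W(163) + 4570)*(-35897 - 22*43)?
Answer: -1123232541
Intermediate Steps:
W(G) = G*(-4 + G) (W(G) = (-4 + G)*G = G*(-4 + G))
(W(163) + 4570)*(-35897 - 22*43) = (163*(-4 + 163) + 4570)*(-35897 - 22*43) = (163*159 + 4570)*(-35897 - 946) = (25917 + 4570)*(-36843) = 30487*(-36843) = -1123232541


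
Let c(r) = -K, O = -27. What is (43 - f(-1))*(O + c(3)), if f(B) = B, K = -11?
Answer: -704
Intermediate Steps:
c(r) = 11 (c(r) = -1*(-11) = 11)
(43 - f(-1))*(O + c(3)) = (43 - 1*(-1))*(-27 + 11) = (43 + 1)*(-16) = 44*(-16) = -704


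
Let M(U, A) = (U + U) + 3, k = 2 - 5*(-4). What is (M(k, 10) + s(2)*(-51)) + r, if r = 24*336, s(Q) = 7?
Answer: 7754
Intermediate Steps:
r = 8064
k = 22 (k = 2 + 20 = 22)
M(U, A) = 3 + 2*U (M(U, A) = 2*U + 3 = 3 + 2*U)
(M(k, 10) + s(2)*(-51)) + r = ((3 + 2*22) + 7*(-51)) + 8064 = ((3 + 44) - 357) + 8064 = (47 - 357) + 8064 = -310 + 8064 = 7754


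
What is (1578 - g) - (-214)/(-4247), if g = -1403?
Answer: 12660093/4247 ≈ 2980.9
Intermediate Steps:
(1578 - g) - (-214)/(-4247) = (1578 - 1*(-1403)) - (-214)/(-4247) = (1578 + 1403) - (-214)*(-1)/4247 = 2981 - 1*214/4247 = 2981 - 214/4247 = 12660093/4247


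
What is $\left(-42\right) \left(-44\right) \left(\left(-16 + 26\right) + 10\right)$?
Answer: $36960$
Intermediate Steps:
$\left(-42\right) \left(-44\right) \left(\left(-16 + 26\right) + 10\right) = 1848 \left(10 + 10\right) = 1848 \cdot 20 = 36960$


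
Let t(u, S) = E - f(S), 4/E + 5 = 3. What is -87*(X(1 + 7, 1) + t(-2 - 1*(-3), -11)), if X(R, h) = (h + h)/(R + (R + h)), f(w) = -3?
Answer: -1653/17 ≈ -97.235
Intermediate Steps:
E = -2 (E = 4/(-5 + 3) = 4/(-2) = 4*(-1/2) = -2)
t(u, S) = 1 (t(u, S) = -2 - 1*(-3) = -2 + 3 = 1)
X(R, h) = 2*h/(h + 2*R) (X(R, h) = (2*h)/(h + 2*R) = 2*h/(h + 2*R))
-87*(X(1 + 7, 1) + t(-2 - 1*(-3), -11)) = -87*(2*1/(1 + 2*(1 + 7)) + 1) = -87*(2*1/(1 + 2*8) + 1) = -87*(2*1/(1 + 16) + 1) = -87*(2*1/17 + 1) = -87*(2*1*(1/17) + 1) = -87*(2/17 + 1) = -87*19/17 = -1653/17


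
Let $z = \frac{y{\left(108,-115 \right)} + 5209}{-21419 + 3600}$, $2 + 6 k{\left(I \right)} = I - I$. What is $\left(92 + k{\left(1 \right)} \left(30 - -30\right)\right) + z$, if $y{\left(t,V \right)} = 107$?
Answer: $\frac{1277652}{17819} \approx 71.702$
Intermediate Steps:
$k{\left(I \right)} = - \frac{1}{3}$ ($k{\left(I \right)} = - \frac{1}{3} + \frac{I - I}{6} = - \frac{1}{3} + \frac{1}{6} \cdot 0 = - \frac{1}{3} + 0 = - \frac{1}{3}$)
$z = - \frac{5316}{17819}$ ($z = \frac{107 + 5209}{-21419 + 3600} = \frac{5316}{-17819} = 5316 \left(- \frac{1}{17819}\right) = - \frac{5316}{17819} \approx -0.29833$)
$\left(92 + k{\left(1 \right)} \left(30 - -30\right)\right) + z = \left(92 - \frac{30 - -30}{3}\right) - \frac{5316}{17819} = \left(92 - \frac{30 + 30}{3}\right) - \frac{5316}{17819} = \left(92 - 20\right) - \frac{5316}{17819} = 72 - \frac{5316}{17819} = \frac{1277652}{17819}$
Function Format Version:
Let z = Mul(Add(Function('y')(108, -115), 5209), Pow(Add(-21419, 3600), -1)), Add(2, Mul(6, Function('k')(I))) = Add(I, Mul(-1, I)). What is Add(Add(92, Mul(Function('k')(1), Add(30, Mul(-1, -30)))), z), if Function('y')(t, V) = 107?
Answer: Rational(1277652, 17819) ≈ 71.702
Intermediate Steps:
Function('k')(I) = Rational(-1, 3) (Function('k')(I) = Add(Rational(-1, 3), Mul(Rational(1, 6), Add(I, Mul(-1, I)))) = Add(Rational(-1, 3), Mul(Rational(1, 6), 0)) = Add(Rational(-1, 3), 0) = Rational(-1, 3))
z = Rational(-5316, 17819) (z = Mul(Add(107, 5209), Pow(Add(-21419, 3600), -1)) = Mul(5316, Pow(-17819, -1)) = Mul(5316, Rational(-1, 17819)) = Rational(-5316, 17819) ≈ -0.29833)
Add(Add(92, Mul(Function('k')(1), Add(30, Mul(-1, -30)))), z) = Add(Add(92, Mul(Rational(-1, 3), Add(30, Mul(-1, -30)))), Rational(-5316, 17819)) = Add(Add(92, Mul(Rational(-1, 3), Add(30, 30))), Rational(-5316, 17819)) = Add(Add(92, Mul(Rational(-1, 3), 60)), Rational(-5316, 17819)) = Add(Add(92, -20), Rational(-5316, 17819)) = Add(72, Rational(-5316, 17819)) = Rational(1277652, 17819)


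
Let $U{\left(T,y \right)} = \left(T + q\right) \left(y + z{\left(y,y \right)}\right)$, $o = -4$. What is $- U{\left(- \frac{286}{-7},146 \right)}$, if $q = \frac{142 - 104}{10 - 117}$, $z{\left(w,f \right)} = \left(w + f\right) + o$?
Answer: $- \frac{1880832}{107} \approx -17578.0$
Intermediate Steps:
$z{\left(w,f \right)} = -4 + f + w$ ($z{\left(w,f \right)} = \left(w + f\right) - 4 = \left(f + w\right) - 4 = -4 + f + w$)
$q = - \frac{38}{107}$ ($q = \frac{38}{-107} = 38 \left(- \frac{1}{107}\right) = - \frac{38}{107} \approx -0.35514$)
$U{\left(T,y \right)} = \left(-4 + 3 y\right) \left(- \frac{38}{107} + T\right)$ ($U{\left(T,y \right)} = \left(T - \frac{38}{107}\right) \left(y + \left(-4 + y + y\right)\right) = \left(- \frac{38}{107} + T\right) \left(y + \left(-4 + 2 y\right)\right) = \left(- \frac{38}{107} + T\right) \left(-4 + 3 y\right) = \left(-4 + 3 y\right) \left(- \frac{38}{107} + T\right)$)
$- U{\left(- \frac{286}{-7},146 \right)} = - (\frac{152}{107} - 4 \left(- \frac{286}{-7}\right) - \frac{16644}{107} + 3 \left(- \frac{286}{-7}\right) 146) = - (\frac{152}{107} - 4 \left(\left(-286\right) \left(- \frac{1}{7}\right)\right) - \frac{16644}{107} + 3 \left(\left(-286\right) \left(- \frac{1}{7}\right)\right) 146) = - (\frac{152}{107} - \frac{1144}{7} - \frac{16644}{107} + 3 \cdot \frac{286}{7} \cdot 146) = - (\frac{152}{107} - \frac{1144}{7} - \frac{16644}{107} + \frac{125268}{7}) = \left(-1\right) \frac{1880832}{107} = - \frac{1880832}{107}$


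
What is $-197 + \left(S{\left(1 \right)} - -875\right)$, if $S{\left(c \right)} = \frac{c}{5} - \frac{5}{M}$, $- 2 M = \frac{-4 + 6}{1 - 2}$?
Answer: $\frac{3366}{5} \approx 673.2$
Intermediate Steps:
$M = 1$ ($M = - \frac{\left(-4 + 6\right) \frac{1}{1 - 2}}{2} = - \frac{2 \frac{1}{-1}}{2} = - \frac{2 \left(-1\right)}{2} = \left(- \frac{1}{2}\right) \left(-2\right) = 1$)
$S{\left(c \right)} = -5 + \frac{c}{5}$ ($S{\left(c \right)} = \frac{c}{5} - \frac{5}{1} = c \frac{1}{5} - 5 = \frac{c}{5} - 5 = -5 + \frac{c}{5}$)
$-197 + \left(S{\left(1 \right)} - -875\right) = -197 + \left(\left(-5 + \frac{1}{5} \cdot 1\right) - -875\right) = -197 + \left(\left(-5 + \frac{1}{5}\right) + 875\right) = -197 + \left(- \frac{24}{5} + 875\right) = -197 + \frac{4351}{5} = \frac{3366}{5}$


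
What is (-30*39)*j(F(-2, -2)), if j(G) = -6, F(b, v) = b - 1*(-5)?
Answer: 7020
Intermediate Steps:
F(b, v) = 5 + b (F(b, v) = b + 5 = 5 + b)
(-30*39)*j(F(-2, -2)) = -30*39*(-6) = -1170*(-6) = 7020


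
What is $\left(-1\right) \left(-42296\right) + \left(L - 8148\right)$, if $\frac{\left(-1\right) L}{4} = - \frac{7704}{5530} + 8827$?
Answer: $- \frac{3191992}{2765} \approx -1154.4$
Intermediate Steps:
$L = - \frac{97611212}{2765}$ ($L = - 4 \left(- \frac{7704}{5530} + 8827\right) = - 4 \left(\left(-7704\right) \frac{1}{5530} + 8827\right) = - 4 \left(- \frac{3852}{2765} + 8827\right) = \left(-4\right) \frac{24402803}{2765} = - \frac{97611212}{2765} \approx -35302.0$)
$\left(-1\right) \left(-42296\right) + \left(L - 8148\right) = \left(-1\right) \left(-42296\right) - \frac{120140432}{2765} = 42296 - \frac{120140432}{2765} = - \frac{3191992}{2765}$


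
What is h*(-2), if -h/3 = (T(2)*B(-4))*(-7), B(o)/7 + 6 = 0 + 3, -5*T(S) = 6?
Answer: -5292/5 ≈ -1058.4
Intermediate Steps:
T(S) = -6/5 (T(S) = -1/5*6 = -6/5)
B(o) = -21 (B(o) = -42 + 7*(0 + 3) = -42 + 7*3 = -42 + 21 = -21)
h = 2646/5 (h = -3*(-6/5*(-21))*(-7) = -378*(-7)/5 = -3*(-882/5) = 2646/5 ≈ 529.20)
h*(-2) = (2646/5)*(-2) = -5292/5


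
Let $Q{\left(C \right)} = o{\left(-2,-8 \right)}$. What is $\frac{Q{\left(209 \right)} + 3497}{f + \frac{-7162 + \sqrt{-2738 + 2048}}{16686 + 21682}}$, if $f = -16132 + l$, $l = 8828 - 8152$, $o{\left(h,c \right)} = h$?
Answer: $- \frac{7952210306879520}{35167624294762159} - \frac{13409616 i \sqrt{690}}{35167624294762159} \approx -0.22612 - 1.0016 \cdot 10^{-8} i$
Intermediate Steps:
$Q{\left(C \right)} = -2$
$l = 676$ ($l = 8828 - 8152 = 676$)
$f = -15456$ ($f = -16132 + 676 = -15456$)
$\frac{Q{\left(209 \right)} + 3497}{f + \frac{-7162 + \sqrt{-2738 + 2048}}{16686 + 21682}} = \frac{-2 + 3497}{-15456 + \frac{-7162 + \sqrt{-2738 + 2048}}{16686 + 21682}} = \frac{3495}{-15456 + \frac{-7162 + \sqrt{-690}}{38368}} = \frac{3495}{-15456 + \left(-7162 + i \sqrt{690}\right) \frac{1}{38368}} = \frac{3495}{-15456 - \left(\frac{3581}{19184} - \frac{i \sqrt{690}}{38368}\right)} = \frac{3495}{- \frac{296511485}{19184} + \frac{i \sqrt{690}}{38368}}$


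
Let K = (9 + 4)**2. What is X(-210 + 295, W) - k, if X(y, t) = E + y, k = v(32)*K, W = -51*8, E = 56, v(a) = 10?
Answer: -1549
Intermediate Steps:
W = -408
K = 169 (K = 13**2 = 169)
k = 1690 (k = 10*169 = 1690)
X(y, t) = 56 + y
X(-210 + 295, W) - k = (56 + (-210 + 295)) - 1*1690 = (56 + 85) - 1690 = 141 - 1690 = -1549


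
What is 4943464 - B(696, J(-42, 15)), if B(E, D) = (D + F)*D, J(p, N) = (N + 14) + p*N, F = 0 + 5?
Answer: 4585268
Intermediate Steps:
F = 5
J(p, N) = 14 + N + N*p (J(p, N) = (14 + N) + N*p = 14 + N + N*p)
B(E, D) = D*(5 + D) (B(E, D) = (D + 5)*D = (5 + D)*D = D*(5 + D))
4943464 - B(696, J(-42, 15)) = 4943464 - (14 + 15 + 15*(-42))*(5 + (14 + 15 + 15*(-42))) = 4943464 - (14 + 15 - 630)*(5 + (14 + 15 - 630)) = 4943464 - (-601)*(5 - 601) = 4943464 - (-601)*(-596) = 4943464 - 1*358196 = 4943464 - 358196 = 4585268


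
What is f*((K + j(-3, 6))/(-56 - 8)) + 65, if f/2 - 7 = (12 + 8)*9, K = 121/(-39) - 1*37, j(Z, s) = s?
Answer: 164915/624 ≈ 264.29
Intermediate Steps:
K = -1564/39 (K = 121*(-1/39) - 37 = -121/39 - 37 = -1564/39 ≈ -40.103)
f = 374 (f = 14 + 2*((12 + 8)*9) = 14 + 2*(20*9) = 14 + 2*180 = 14 + 360 = 374)
f*((K + j(-3, 6))/(-56 - 8)) + 65 = 374*((-1564/39 + 6)/(-56 - 8)) + 65 = 374*(-1330/39/(-64)) + 65 = 374*(-1330/39*(-1/64)) + 65 = 374*(665/1248) + 65 = 124355/624 + 65 = 164915/624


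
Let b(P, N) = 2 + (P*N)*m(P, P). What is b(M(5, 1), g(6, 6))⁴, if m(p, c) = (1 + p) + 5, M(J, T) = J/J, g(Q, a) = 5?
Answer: 1874161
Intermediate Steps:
M(J, T) = 1
m(p, c) = 6 + p
b(P, N) = 2 + N*P*(6 + P) (b(P, N) = 2 + (P*N)*(6 + P) = 2 + (N*P)*(6 + P) = 2 + N*P*(6 + P))
b(M(5, 1), g(6, 6))⁴ = (2 + 5*1*(6 + 1))⁴ = (2 + 5*1*7)⁴ = (2 + 35)⁴ = 37⁴ = 1874161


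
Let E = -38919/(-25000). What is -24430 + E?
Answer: -610711081/25000 ≈ -24428.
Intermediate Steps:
E = 38919/25000 (E = -38919*(-1/25000) = 38919/25000 ≈ 1.5568)
-24430 + E = -24430 + 38919/25000 = -610711081/25000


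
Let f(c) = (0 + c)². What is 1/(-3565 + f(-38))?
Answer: -1/2121 ≈ -0.00047148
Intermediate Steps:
f(c) = c²
1/(-3565 + f(-38)) = 1/(-3565 + (-38)²) = 1/(-3565 + 1444) = 1/(-2121) = -1/2121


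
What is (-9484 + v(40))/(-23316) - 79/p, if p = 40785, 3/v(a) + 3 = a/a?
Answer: 85560923/211320680 ≈ 0.40489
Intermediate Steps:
v(a) = -3/2 (v(a) = 3/(-3 + a/a) = 3/(-3 + 1) = 3/(-2) = 3*(-1/2) = -3/2)
(-9484 + v(40))/(-23316) - 79/p = (-9484 - 3/2)/(-23316) - 79/40785 = -18971/2*(-1/23316) - 79*1/40785 = 18971/46632 - 79/40785 = 85560923/211320680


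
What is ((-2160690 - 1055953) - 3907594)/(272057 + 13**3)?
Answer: -7124237/274254 ≈ -25.977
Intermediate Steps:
((-2160690 - 1055953) - 3907594)/(272057 + 13**3) = (-3216643 - 3907594)/(272057 + 2197) = -7124237/274254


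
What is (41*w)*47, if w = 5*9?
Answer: 86715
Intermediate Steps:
w = 45
(41*w)*47 = (41*45)*47 = 1845*47 = 86715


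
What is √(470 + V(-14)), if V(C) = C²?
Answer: 3*√74 ≈ 25.807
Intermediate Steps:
√(470 + V(-14)) = √(470 + (-14)²) = √(470 + 196) = √666 = 3*√74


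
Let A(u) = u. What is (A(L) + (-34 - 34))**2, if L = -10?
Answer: 6084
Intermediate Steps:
(A(L) + (-34 - 34))**2 = (-10 + (-34 - 34))**2 = (-10 - 68)**2 = (-78)**2 = 6084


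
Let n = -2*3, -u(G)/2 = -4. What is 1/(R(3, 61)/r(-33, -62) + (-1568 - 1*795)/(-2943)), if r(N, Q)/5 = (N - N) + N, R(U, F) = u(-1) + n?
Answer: 161865/128003 ≈ 1.2645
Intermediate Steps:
u(G) = 8 (u(G) = -2*(-4) = 8)
n = -6
R(U, F) = 2 (R(U, F) = 8 - 6 = 2)
r(N, Q) = 5*N (r(N, Q) = 5*((N - N) + N) = 5*(0 + N) = 5*N)
1/(R(3, 61)/r(-33, -62) + (-1568 - 1*795)/(-2943)) = 1/(2/((5*(-33))) + (-1568 - 1*795)/(-2943)) = 1/(2/(-165) + (-1568 - 795)*(-1/2943)) = 1/(2*(-1/165) - 2363*(-1/2943)) = 1/(-2/165 + 2363/2943) = 1/(128003/161865) = 161865/128003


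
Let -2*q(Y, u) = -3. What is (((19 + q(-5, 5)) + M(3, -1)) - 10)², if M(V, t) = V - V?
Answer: 441/4 ≈ 110.25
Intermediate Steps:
M(V, t) = 0
q(Y, u) = 3/2 (q(Y, u) = -½*(-3) = 3/2)
(((19 + q(-5, 5)) + M(3, -1)) - 10)² = (((19 + 3/2) + 0) - 10)² = ((41/2 + 0) - 10)² = (41/2 - 10)² = (21/2)² = 441/4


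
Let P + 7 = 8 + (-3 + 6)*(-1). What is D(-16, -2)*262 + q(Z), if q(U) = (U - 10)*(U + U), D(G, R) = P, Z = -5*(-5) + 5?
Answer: 676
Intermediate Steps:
Z = 30 (Z = 25 + 5 = 30)
P = -2 (P = -7 + (8 + (-3 + 6)*(-1)) = -7 + (8 + 3*(-1)) = -7 + (8 - 3) = -7 + 5 = -2)
D(G, R) = -2
q(U) = 2*U*(-10 + U) (q(U) = (-10 + U)*(2*U) = 2*U*(-10 + U))
D(-16, -2)*262 + q(Z) = -2*262 + 2*30*(-10 + 30) = -524 + 2*30*20 = -524 + 1200 = 676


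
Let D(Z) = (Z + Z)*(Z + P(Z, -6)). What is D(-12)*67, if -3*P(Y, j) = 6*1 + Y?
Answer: 16080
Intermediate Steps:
P(Y, j) = -2 - Y/3 (P(Y, j) = -(6*1 + Y)/3 = -(6 + Y)/3 = -2 - Y/3)
D(Z) = 2*Z*(-2 + 2*Z/3) (D(Z) = (Z + Z)*(Z + (-2 - Z/3)) = (2*Z)*(-2 + 2*Z/3) = 2*Z*(-2 + 2*Z/3))
D(-12)*67 = ((4/3)*(-12)*(-3 - 12))*67 = ((4/3)*(-12)*(-15))*67 = 240*67 = 16080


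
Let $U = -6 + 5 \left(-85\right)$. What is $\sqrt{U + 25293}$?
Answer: $\sqrt{24862} \approx 157.68$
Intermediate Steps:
$U = -431$ ($U = -6 - 425 = -431$)
$\sqrt{U + 25293} = \sqrt{-431 + 25293} = \sqrt{24862}$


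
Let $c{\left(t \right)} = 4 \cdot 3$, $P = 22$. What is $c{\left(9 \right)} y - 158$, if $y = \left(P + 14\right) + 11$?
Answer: $406$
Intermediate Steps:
$c{\left(t \right)} = 12$
$y = 47$ ($y = \left(22 + 14\right) + 11 = 36 + 11 = 47$)
$c{\left(9 \right)} y - 158 = 12 \cdot 47 - 158 = 564 - 158 = 406$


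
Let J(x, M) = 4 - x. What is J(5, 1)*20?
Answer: -20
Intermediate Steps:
J(5, 1)*20 = (4 - 1*5)*20 = (4 - 5)*20 = -1*20 = -20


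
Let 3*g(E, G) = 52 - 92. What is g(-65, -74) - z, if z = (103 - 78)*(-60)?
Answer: 4460/3 ≈ 1486.7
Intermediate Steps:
g(E, G) = -40/3 (g(E, G) = (52 - 92)/3 = (⅓)*(-40) = -40/3)
z = -1500 (z = 25*(-60) = -1500)
g(-65, -74) - z = -40/3 - 1*(-1500) = -40/3 + 1500 = 4460/3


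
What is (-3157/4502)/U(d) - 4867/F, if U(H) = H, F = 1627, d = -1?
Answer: -16774795/7324754 ≈ -2.2901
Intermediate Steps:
(-3157/4502)/U(d) - 4867/F = -3157/4502/(-1) - 4867/1627 = -3157*1/4502*(-1) - 4867*1/1627 = -3157/4502*(-1) - 4867/1627 = 3157/4502 - 4867/1627 = -16774795/7324754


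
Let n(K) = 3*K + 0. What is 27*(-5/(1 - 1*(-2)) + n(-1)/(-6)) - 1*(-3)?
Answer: -57/2 ≈ -28.500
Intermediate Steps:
n(K) = 3*K
27*(-5/(1 - 1*(-2)) + n(-1)/(-6)) - 1*(-3) = 27*(-5/(1 - 1*(-2)) + (3*(-1))/(-6)) - 1*(-3) = 27*(-5/(1 + 2) - 3*(-1/6)) + 3 = 27*(-5/3 + 1/2) + 3 = 27*(-7/6) + 3 = -63/2 + 3 = -57/2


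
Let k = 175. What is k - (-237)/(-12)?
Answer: 621/4 ≈ 155.25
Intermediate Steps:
k - (-237)/(-12) = 175 - (-237)/(-12) = 175 - (-237)*(-1)/12 = 175 - 1*79/4 = 175 - 79/4 = 621/4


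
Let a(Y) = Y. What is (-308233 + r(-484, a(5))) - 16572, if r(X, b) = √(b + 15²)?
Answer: -324805 + √230 ≈ -3.2479e+5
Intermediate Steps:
r(X, b) = √(225 + b) (r(X, b) = √(b + 225) = √(225 + b))
(-308233 + r(-484, a(5))) - 16572 = (-308233 + √(225 + 5)) - 16572 = (-308233 + √230) - 16572 = -324805 + √230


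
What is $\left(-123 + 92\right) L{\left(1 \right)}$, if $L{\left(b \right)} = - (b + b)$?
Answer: $62$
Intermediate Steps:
$L{\left(b \right)} = - 2 b$
$\left(-123 + 92\right) L{\left(1 \right)} = \left(-123 + 92\right) \left(\left(-2\right) 1\right) = \left(-31\right) \left(-2\right) = 62$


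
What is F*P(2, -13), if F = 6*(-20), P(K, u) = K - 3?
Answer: 120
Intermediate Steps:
P(K, u) = -3 + K
F = -120
F*P(2, -13) = -120*(-3 + 2) = -120*(-1) = 120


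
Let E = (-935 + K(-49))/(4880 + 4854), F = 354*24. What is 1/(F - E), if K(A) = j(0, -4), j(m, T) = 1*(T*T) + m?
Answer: 9734/82700983 ≈ 0.00011770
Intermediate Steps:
j(m, T) = m + T**2 (j(m, T) = 1*T**2 + m = T**2 + m = m + T**2)
K(A) = 16 (K(A) = 0 + (-4)**2 = 0 + 16 = 16)
F = 8496
E = -919/9734 (E = (-935 + 16)/(4880 + 4854) = -919/9734 ≈ -0.094411)
1/(F - E) = 1/(8496 - 1*(-919/9734)) = 1/(8496 + 919/9734) = 1/(82700983/9734) = 9734/82700983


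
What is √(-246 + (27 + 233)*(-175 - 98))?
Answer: 3*I*√7914 ≈ 266.88*I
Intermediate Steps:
√(-246 + (27 + 233)*(-175 - 98)) = √(-246 + 260*(-273)) = √(-246 - 70980) = √(-71226) = 3*I*√7914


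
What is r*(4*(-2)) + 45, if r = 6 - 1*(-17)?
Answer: -139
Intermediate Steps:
r = 23 (r = 6 + 17 = 23)
r*(4*(-2)) + 45 = 23*(4*(-2)) + 45 = 23*(-8) + 45 = -184 + 45 = -139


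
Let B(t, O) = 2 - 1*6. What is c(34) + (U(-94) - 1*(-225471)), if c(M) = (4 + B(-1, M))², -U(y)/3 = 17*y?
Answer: 230265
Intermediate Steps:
U(y) = -51*y
B(t, O) = -4 (B(t, O) = 2 - 6 = -4)
c(M) = 0 (c(M) = (4 - 4)² = 0² = 0)
c(34) + (U(-94) - 1*(-225471)) = 0 + (-51*(-94) - 1*(-225471)) = 0 + (4794 + 225471) = 0 + 230265 = 230265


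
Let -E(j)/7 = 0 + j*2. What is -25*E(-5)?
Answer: -1750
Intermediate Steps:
E(j) = -14*j (E(j) = -7*(0 + j*2) = -7*(0 + 2*j) = -14*j)
-25*E(-5) = -(-350)*(-5) = -25*70 = -1750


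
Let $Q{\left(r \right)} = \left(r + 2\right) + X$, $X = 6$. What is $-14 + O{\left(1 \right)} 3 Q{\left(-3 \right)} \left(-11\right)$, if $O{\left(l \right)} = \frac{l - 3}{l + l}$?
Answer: $151$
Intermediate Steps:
$O{\left(l \right)} = \frac{-3 + l}{2 l}$
$Q{\left(r \right)} = 8 + r$ ($Q{\left(r \right)} = \left(r + 2\right) + 6 = \left(2 + r\right) + 6 = 8 + r$)
$-14 + O{\left(1 \right)} 3 Q{\left(-3 \right)} \left(-11\right) = -14 + \frac{-3 + 1}{2 \cdot 1} \cdot 3 \left(8 - 3\right) \left(-11\right) = -14 + \frac{1}{2} \cdot 1 \left(-2\right) 3 \cdot 5 \left(-11\right) = -14 + \left(-1\right) 3 \cdot 5 \left(-11\right) = -14 + \left(-3\right) 5 \left(-11\right) = -14 - -165 = -14 + 165 = 151$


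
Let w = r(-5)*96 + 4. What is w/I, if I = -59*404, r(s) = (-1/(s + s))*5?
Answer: -13/5959 ≈ -0.0021816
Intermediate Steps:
r(s) = -5/(2*s) (r(s) = (-1/(2*s))*5 = ((1/(2*s))*(-1))*5 = -1/(2*s)*5 = -5/(2*s))
I = -23836
w = 52 (w = -5/2/(-5)*96 + 4 = -5/2*(-1/5)*96 + 4 = (1/2)*96 + 4 = 48 + 4 = 52)
w/I = 52/(-23836) = 52*(-1/23836) = -13/5959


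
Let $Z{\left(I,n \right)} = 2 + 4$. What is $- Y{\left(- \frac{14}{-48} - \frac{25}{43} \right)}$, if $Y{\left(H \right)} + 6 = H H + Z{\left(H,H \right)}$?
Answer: $- \frac{89401}{1065024} \approx -0.083943$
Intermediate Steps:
$Z{\left(I,n \right)} = 6$
$Y{\left(H \right)} = H^{2}$ ($Y{\left(H \right)} = -6 + \left(H H + 6\right) = -6 + \left(H^{2} + 6\right) = -6 + \left(6 + H^{2}\right) = H^{2}$)
$- Y{\left(- \frac{14}{-48} - \frac{25}{43} \right)} = - \left(- \frac{14}{-48} - \frac{25}{43}\right)^{2} = - \left(\left(-14\right) \left(- \frac{1}{48}\right) - \frac{25}{43}\right)^{2} = - \left(\frac{7}{24} - \frac{25}{43}\right)^{2} = - \left(- \frac{299}{1032}\right)^{2} = \left(-1\right) \frac{89401}{1065024} = - \frac{89401}{1065024}$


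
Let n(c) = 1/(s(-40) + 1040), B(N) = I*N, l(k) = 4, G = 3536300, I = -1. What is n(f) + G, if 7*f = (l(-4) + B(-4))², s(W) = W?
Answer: 3536300001/1000 ≈ 3.5363e+6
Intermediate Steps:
B(N) = -N
f = 64/7 (f = (4 - 1*(-4))²/7 = (4 + 4)²/7 = (⅐)*8² = (⅐)*64 = 64/7 ≈ 9.1429)
n(c) = 1/1000 (n(c) = 1/(-40 + 1040) = 1/1000)
n(f) + G = 1/1000 + 3536300 = 3536300001/1000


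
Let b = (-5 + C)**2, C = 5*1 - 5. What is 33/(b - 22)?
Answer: 11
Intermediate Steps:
C = 0 (C = 5 - 5 = 0)
b = 25 (b = (-5 + 0)**2 = (-5)**2 = 25)
33/(b - 22) = 33/(25 - 22) = 33/3 = (1/3)*33 = 11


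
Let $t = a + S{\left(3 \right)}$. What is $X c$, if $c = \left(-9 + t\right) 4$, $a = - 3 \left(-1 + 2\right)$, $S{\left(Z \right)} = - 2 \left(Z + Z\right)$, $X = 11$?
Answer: $-1056$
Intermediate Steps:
$S{\left(Z \right)} = - 4 Z$ ($S{\left(Z \right)} = - 2 \cdot 2 Z = - 4 Z$)
$a = -3$ ($a = \left(-3\right) 1 = -3$)
$t = -15$ ($t = -3 - 12 = -15$)
$c = -96$ ($c = \left(-9 - 15\right) 4 = \left(-24\right) 4 = -96$)
$X c = 11 \left(-96\right) = -1056$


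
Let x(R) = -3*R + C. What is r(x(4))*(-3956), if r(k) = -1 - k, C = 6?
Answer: -19780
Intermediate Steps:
x(R) = 6 - 3*R (x(R) = -3*R + 6 = 6 - 3*R)
r(x(4))*(-3956) = (-1 - (6 - 3*4))*(-3956) = (-1 - (6 - 12))*(-3956) = (-1 - 1*(-6))*(-3956) = (-1 + 6)*(-3956) = 5*(-3956) = -19780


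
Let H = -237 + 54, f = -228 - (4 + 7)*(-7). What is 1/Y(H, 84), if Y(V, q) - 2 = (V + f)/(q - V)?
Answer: 267/200 ≈ 1.3350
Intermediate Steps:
f = -151 (f = -228 - 11*(-7) = -228 - 1*(-77) = -228 + 77 = -151)
H = -183
Y(V, q) = 2 + (-151 + V)/(q - V) (Y(V, q) = 2 + (V - 151)/(q - V) = 2 + (-151 + V)/(q - V))
1/Y(H, 84) = 1/((151 - 183 - 2*84)/(-183 - 1*84)) = 1/((151 - 183 - 168)/(-183 - 84)) = 1/(-200/(-267)) = 1/(-1/267*(-200)) = 1/(200/267) = 267/200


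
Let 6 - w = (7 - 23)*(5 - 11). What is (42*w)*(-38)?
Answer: 143640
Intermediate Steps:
w = -90 (w = 6 - (7 - 23)*(5 - 11) = 6 - (-16)*(-6) = 6 - 1*96 = 6 - 96 = -90)
(42*w)*(-38) = (42*(-90))*(-38) = -3780*(-38) = 143640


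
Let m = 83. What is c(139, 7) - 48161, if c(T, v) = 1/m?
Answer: -3997362/83 ≈ -48161.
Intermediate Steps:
c(T, v) = 1/83
c(139, 7) - 48161 = 1/83 - 48161 = -3997362/83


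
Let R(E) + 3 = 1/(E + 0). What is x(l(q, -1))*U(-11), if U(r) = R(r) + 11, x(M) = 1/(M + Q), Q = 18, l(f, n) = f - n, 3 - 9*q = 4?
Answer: 783/1870 ≈ 0.41872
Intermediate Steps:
q = -⅑ (q = ⅓ - ⅑*4 = ⅓ - 4/9 = -⅑ ≈ -0.11111)
R(E) = -3 + 1/E (R(E) = -3 + 1/(E + 0) = -3 + 1/E)
x(M) = 1/(18 + M) (x(M) = 1/(M + 18) = 1/(18 + M))
U(r) = 8 + 1/r (U(r) = (-3 + 1/r) + 11 = 8 + 1/r)
x(l(q, -1))*U(-11) = (8 + 1/(-11))/(18 + (-⅑ - 1*(-1))) = (8 - 1/11)/(18 + (-⅑ + 1)) = (87/11)/(18 + 8/9) = (87/11)/(170/9) = (9/170)*(87/11) = 783/1870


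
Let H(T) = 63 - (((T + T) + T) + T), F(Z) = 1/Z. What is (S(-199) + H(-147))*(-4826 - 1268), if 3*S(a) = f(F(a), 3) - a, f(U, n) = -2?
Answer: -13102100/3 ≈ -4.3674e+6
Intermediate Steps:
S(a) = -⅔ - a/3 (S(a) = (-2 - a)/3 = -⅔ - a/3)
H(T) = 63 - 4*T (H(T) = 63 - ((2*T + T) + T) = 63 - (3*T + T) = 63 - 4*T)
(S(-199) + H(-147))*(-4826 - 1268) = ((-⅔ - ⅓*(-199)) + (63 - 4*(-147)))*(-4826 - 1268) = ((-⅔ + 199/3) + (63 + 588))*(-6094) = (197/3 + 651)*(-6094) = (2150/3)*(-6094) = -13102100/3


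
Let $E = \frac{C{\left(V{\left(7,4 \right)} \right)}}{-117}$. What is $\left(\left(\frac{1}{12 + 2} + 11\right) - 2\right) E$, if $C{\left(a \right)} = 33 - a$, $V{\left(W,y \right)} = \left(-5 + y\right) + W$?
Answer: $- \frac{381}{182} \approx -2.0934$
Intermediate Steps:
$V{\left(W,y \right)} = -5 + W + y$
$E = - \frac{3}{13}$ ($E = \frac{33 - \left(-5 + 7 + 4\right)}{-117} = \left(33 - 6\right) \left(- \frac{1}{117}\right) = 27 \left(- \frac{1}{117}\right) = - \frac{3}{13} \approx -0.23077$)
$\left(\left(\frac{1}{12 + 2} + 11\right) - 2\right) E = \left(\left(\frac{1}{12 + 2} + 11\right) - 2\right) \left(- \frac{3}{13}\right) = \left(\left(\frac{1}{14} + 11\right) - 2\right) \left(- \frac{3}{13}\right) = \left(\frac{155}{14} - 2\right) \left(- \frac{3}{13}\right) = \frac{127}{14} \left(- \frac{3}{13}\right) = - \frac{381}{182}$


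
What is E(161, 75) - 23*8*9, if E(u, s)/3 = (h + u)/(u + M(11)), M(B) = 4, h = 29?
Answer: -18178/11 ≈ -1652.5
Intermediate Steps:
E(u, s) = 3*(29 + u)/(4 + u) (E(u, s) = 3*((29 + u)/(u + 4)) = 3*((29 + u)/(4 + u)) = 3*(29 + u)/(4 + u))
E(161, 75) - 23*8*9 = 3*(29 + 161)/(4 + 161) - 23*8*9 = 3*190/165 - 184*9 = 3*(1/165)*190 - 1*1656 = 38/11 - 1656 = -18178/11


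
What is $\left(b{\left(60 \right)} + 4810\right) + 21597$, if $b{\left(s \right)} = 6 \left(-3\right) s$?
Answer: $25327$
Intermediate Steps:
$b{\left(s \right)} = - 18 s$
$\left(b{\left(60 \right)} + 4810\right) + 21597 = \left(\left(-18\right) 60 + 4810\right) + 21597 = \left(-1080 + 4810\right) + 21597 = 3730 + 21597 = 25327$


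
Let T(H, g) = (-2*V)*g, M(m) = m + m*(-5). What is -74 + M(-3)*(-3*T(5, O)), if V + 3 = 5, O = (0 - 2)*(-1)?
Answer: 214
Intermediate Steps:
O = 2 (O = -2*(-1) = 2)
M(m) = -4*m (M(m) = m - 5*m = -4*m)
V = 2 (V = -3 + 5 = 2)
T(H, g) = -4*g (T(H, g) = (-2*2)*g = -4*g)
-74 + M(-3)*(-3*T(5, O)) = -74 + (-4*(-3))*(-(-12)*2) = -74 + 12*(-3*(-8)) = -74 + 12*24 = -74 + 288 = 214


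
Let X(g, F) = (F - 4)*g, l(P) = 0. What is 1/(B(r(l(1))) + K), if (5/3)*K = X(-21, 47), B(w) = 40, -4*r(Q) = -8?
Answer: -5/2509 ≈ -0.0019928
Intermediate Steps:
r(Q) = 2 (r(Q) = -¼*(-8) = 2)
X(g, F) = g*(-4 + F) (X(g, F) = (-4 + F)*g = g*(-4 + F))
K = -2709/5 (K = 3*(-21*(-4 + 47))/5 = 3*(-21*43)/5 = (⅗)*(-903) = -2709/5 ≈ -541.80)
1/(B(r(l(1))) + K) = 1/(40 - 2709/5) = 1/(-2509/5) = -5/2509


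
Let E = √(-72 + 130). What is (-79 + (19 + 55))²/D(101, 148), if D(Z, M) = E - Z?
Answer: -2525/10143 - 25*√58/10143 ≈ -0.26771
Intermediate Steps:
E = √58 ≈ 7.6158
D(Z, M) = √58 - Z
(-79 + (19 + 55))²/D(101, 148) = (-79 + (19 + 55))²/(√58 - 1*101) = (-79 + 74)²/(√58 - 101) = (-5)²/(-101 + √58) = 25/(-101 + √58)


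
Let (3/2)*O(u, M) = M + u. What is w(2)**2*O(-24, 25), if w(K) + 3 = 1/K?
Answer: 25/6 ≈ 4.1667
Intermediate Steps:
O(u, M) = 2*M/3 + 2*u/3 (O(u, M) = 2*(M + u)/3 = 2*M/3 + 2*u/3)
w(K) = -3 + 1/K
w(2)**2*O(-24, 25) = (-3 + 1/2)**2*((2/3)*25 + (2/3)*(-24)) = (-3 + 1/2)**2*(50/3 - 16) = (-5/2)**2*(2/3) = (25/4)*(2/3) = 25/6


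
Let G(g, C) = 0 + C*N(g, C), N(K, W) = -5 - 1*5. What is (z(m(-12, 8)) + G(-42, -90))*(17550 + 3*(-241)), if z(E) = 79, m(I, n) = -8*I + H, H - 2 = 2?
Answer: 16473633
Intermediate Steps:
H = 4 (H = 2 + 2 = 4)
m(I, n) = 4 - 8*I (m(I, n) = -8*I + 4 = 4 - 8*I)
N(K, W) = -10 (N(K, W) = -5 - 5 = -10)
G(g, C) = -10*C (G(g, C) = 0 + C*(-10) = 0 - 10*C = -10*C)
(z(m(-12, 8)) + G(-42, -90))*(17550 + 3*(-241)) = (79 - 10*(-90))*(17550 + 3*(-241)) = (79 + 900)*(17550 - 723) = 979*16827 = 16473633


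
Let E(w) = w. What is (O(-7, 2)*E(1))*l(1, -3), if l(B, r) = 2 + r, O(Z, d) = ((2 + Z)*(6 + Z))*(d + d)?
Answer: -20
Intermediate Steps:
O(Z, d) = 2*d*(2 + Z)*(6 + Z) (O(Z, d) = ((2 + Z)*(6 + Z))*(2*d) = 2*d*(2 + Z)*(6 + Z))
(O(-7, 2)*E(1))*l(1, -3) = ((2*2*(12 + (-7)² + 8*(-7)))*1)*(2 - 3) = ((2*2*(12 + 49 - 56))*1)*(-1) = ((2*2*5)*1)*(-1) = (20*1)*(-1) = 20*(-1) = -20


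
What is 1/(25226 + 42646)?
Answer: 1/67872 ≈ 1.4734e-5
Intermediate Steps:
1/(25226 + 42646) = 1/67872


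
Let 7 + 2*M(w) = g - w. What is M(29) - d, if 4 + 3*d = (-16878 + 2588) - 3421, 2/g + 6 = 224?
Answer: 1283367/218 ≈ 5887.0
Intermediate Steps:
g = 1/109 (g = 2/(-6 + 224) = 2/218 = 2*(1/218) = 1/109 ≈ 0.0091743)
d = -5905 (d = -4/3 + ((-16878 + 2588) - 3421)/3 = -4/3 + (-14290 - 3421)/3 = -4/3 + (⅓)*(-17711) = -4/3 - 17711/3 = -5905)
M(w) = -381/109 - w/2 (M(w) = -7/2 + (1/109 - w)/2 = -7/2 + (1/218 - w/2) = -381/109 - w/2)
M(29) - d = (-381/109 - ½*29) - 1*(-5905) = (-381/109 - 29/2) + 5905 = -3923/218 + 5905 = 1283367/218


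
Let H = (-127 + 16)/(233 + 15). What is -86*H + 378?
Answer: 51645/124 ≈ 416.49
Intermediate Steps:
H = -111/248 ≈ -0.44758
-86*H + 378 = -86*(-111/248) + 378 = 4773/124 + 378 = 51645/124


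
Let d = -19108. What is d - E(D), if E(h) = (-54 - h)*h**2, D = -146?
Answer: -1980180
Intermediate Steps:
E(h) = h**2*(-54 - h)
d - E(D) = -19108 - (-146)**2*(-54 - 1*(-146)) = -19108 - 21316*(-54 + 146) = -19108 - 21316*92 = -19108 - 1*1961072 = -19108 - 1961072 = -1980180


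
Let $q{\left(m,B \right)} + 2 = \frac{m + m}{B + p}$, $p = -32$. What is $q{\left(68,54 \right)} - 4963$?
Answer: $- \frac{54547}{11} \approx -4958.8$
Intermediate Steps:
$q{\left(m,B \right)} = -2 + \frac{2 m}{-32 + B}$ ($q{\left(m,B \right)} = -2 + \frac{m + m}{B - 32} = -2 + \frac{2 m}{-32 + B}$)
$q{\left(68,54 \right)} - 4963 = \frac{2 \left(32 + 68 - 54\right)}{-32 + 54} - 4963 = \frac{2 \left(32 + 68 - 54\right)}{22} - 4963 = 2 \cdot \frac{1}{22} \cdot 46 - 4963 = \frac{46}{11} - 4963 = - \frac{54547}{11}$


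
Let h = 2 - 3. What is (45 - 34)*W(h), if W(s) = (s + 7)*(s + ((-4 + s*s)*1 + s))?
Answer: -330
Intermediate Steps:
h = -1
W(s) = (7 + s)*(-4 + s**2 + 2*s) (W(s) = (7 + s)*(s + ((-4 + s**2)*1 + s)) = (7 + s)*(s + ((-4 + s**2) + s)) = (7 + s)*(s + (-4 + s + s**2)) = (7 + s)*(-4 + s**2 + 2*s))
(45 - 34)*W(h) = (45 - 34)*(-28 + (-1)**3 + 9*(-1)**2 + 10*(-1)) = 11*(-28 - 1 + 9*1 - 10) = 11*(-28 - 1 + 9 - 10) = 11*(-30) = -330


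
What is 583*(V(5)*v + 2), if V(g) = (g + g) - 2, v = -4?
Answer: -17490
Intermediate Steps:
V(g) = -2 + 2*g (V(g) = 2*g - 2 = -2 + 2*g)
583*(V(5)*v + 2) = 583*((-2 + 2*5)*(-4) + 2) = 583*((-2 + 10)*(-4) + 2) = 583*(8*(-4) + 2) = 583*(-32 + 2) = 583*(-30) = -17490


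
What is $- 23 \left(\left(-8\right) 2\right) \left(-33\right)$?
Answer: $-12144$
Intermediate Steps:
$- 23 \left(\left(-8\right) 2\right) \left(-33\right) = \left(-23\right) \left(-16\right) \left(-33\right) = 368 \left(-33\right) = -12144$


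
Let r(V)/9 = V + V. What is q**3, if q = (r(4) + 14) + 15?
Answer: 1030301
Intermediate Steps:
r(V) = 18*V (r(V) = 9*(V + V) = 9*(2*V) = 18*V)
q = 101 (q = (18*4 + 14) + 15 = (72 + 14) + 15 = 86 + 15 = 101)
q**3 = 101**3 = 1030301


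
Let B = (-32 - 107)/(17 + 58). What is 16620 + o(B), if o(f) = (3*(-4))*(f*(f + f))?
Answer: 31007932/1875 ≈ 16538.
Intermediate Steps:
B = -139/75 ≈ -1.8533
o(f) = -24*f² (o(f) = -12*f*2*f = -24*f²)
16620 + o(B) = 16620 - 24*(-139/75)² = 16620 - 24*19321/5625 = 16620 - 154568/1875 = 31007932/1875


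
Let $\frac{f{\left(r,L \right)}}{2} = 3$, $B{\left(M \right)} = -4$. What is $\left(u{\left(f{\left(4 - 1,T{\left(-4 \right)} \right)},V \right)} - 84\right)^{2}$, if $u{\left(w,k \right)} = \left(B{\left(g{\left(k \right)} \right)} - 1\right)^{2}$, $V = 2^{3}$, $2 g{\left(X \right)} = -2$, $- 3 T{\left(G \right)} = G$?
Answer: $3481$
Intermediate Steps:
$T{\left(G \right)} = - \frac{G}{3}$
$g{\left(X \right)} = -1$ ($g{\left(X \right)} = \frac{1}{2} \left(-2\right) = -1$)
$V = 8$
$f{\left(r,L \right)} = 6$ ($f{\left(r,L \right)} = 2 \cdot 3 = 6$)
$u{\left(w,k \right)} = 25$ ($u{\left(w,k \right)} = \left(-4 - 1\right)^{2} = \left(-5\right)^{2} = 25$)
$\left(u{\left(f{\left(4 - 1,T{\left(-4 \right)} \right)},V \right)} - 84\right)^{2} = \left(25 - 84\right)^{2} = \left(-59\right)^{2} = 3481$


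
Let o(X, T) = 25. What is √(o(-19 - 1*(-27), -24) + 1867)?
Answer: 2*√473 ≈ 43.497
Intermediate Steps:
√(o(-19 - 1*(-27), -24) + 1867) = √(25 + 1867) = √1892 = 2*√473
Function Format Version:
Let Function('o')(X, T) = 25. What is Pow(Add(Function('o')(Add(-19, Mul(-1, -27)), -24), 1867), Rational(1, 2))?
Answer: Mul(2, Pow(473, Rational(1, 2))) ≈ 43.497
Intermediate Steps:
Pow(Add(Function('o')(Add(-19, Mul(-1, -27)), -24), 1867), Rational(1, 2)) = Pow(Add(25, 1867), Rational(1, 2)) = Pow(1892, Rational(1, 2)) = Mul(2, Pow(473, Rational(1, 2)))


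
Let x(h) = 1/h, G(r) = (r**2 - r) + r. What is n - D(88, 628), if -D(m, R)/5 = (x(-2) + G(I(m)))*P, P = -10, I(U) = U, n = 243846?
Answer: -143329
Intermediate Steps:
G(r) = r**2
D(m, R) = -25 + 50*m**2 (D(m, R) = -5*(1/(-2) + m**2)*(-10) = -5*(-1/2 + m**2)*(-10) = -5*(5 - 10*m**2) = -25 + 50*m**2)
n - D(88, 628) = 243846 - (-25 + 50*88**2) = 243846 - (-25 + 50*7744) = 243846 - (-25 + 387200) = 243846 - 1*387175 = 243846 - 387175 = -143329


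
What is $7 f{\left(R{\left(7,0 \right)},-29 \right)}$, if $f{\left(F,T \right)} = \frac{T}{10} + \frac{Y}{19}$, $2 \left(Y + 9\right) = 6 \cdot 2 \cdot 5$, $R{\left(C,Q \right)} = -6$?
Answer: $- \frac{2387}{190} \approx -12.563$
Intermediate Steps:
$Y = 21$ ($Y = -9 + \frac{6 \cdot 2 \cdot 5}{2} = -9 + \frac{12 \cdot 5}{2} = -9 + \frac{1}{2} \cdot 60 = -9 + 30 = 21$)
$f{\left(F,T \right)} = \frac{21}{19} + \frac{T}{10}$ ($f{\left(F,T \right)} = \frac{T}{10} + \frac{21}{19} = \frac{21}{19} + \frac{T}{10}$)
$7 f{\left(R{\left(7,0 \right)},-29 \right)} = 7 \left(\frac{21}{19} + \frac{1}{10} \left(-29\right)\right) = 7 \left(\frac{21}{19} - \frac{29}{10}\right) = 7 \left(- \frac{341}{190}\right) = - \frac{2387}{190}$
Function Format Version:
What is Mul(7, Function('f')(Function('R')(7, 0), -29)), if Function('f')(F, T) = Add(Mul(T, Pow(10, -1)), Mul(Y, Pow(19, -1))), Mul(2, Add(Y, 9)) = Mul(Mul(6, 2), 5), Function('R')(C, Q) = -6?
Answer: Rational(-2387, 190) ≈ -12.563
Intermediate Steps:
Y = 21 (Y = Add(-9, Mul(Rational(1, 2), Mul(Mul(6, 2), 5))) = Add(-9, Mul(Rational(1, 2), Mul(12, 5))) = Add(-9, Mul(Rational(1, 2), 60)) = Add(-9, 30) = 21)
Function('f')(F, T) = Add(Rational(21, 19), Mul(Rational(1, 10), T)) (Function('f')(F, T) = Add(Mul(T, Pow(10, -1)), Mul(21, Pow(19, -1))) = Add(Mul(T, Rational(1, 10)), Mul(21, Rational(1, 19))) = Add(Mul(Rational(1, 10), T), Rational(21, 19)) = Add(Rational(21, 19), Mul(Rational(1, 10), T)))
Mul(7, Function('f')(Function('R')(7, 0), -29)) = Mul(7, Add(Rational(21, 19), Mul(Rational(1, 10), -29))) = Mul(7, Add(Rational(21, 19), Rational(-29, 10))) = Mul(7, Rational(-341, 190)) = Rational(-2387, 190)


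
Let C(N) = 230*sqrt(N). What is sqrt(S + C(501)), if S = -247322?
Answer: sqrt(-247322 + 230*sqrt(501)) ≈ 492.11*I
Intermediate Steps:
sqrt(S + C(501)) = sqrt(-247322 + 230*sqrt(501))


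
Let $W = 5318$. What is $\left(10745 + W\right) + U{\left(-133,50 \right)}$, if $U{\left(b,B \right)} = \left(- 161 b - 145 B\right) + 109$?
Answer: $30335$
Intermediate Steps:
$U{\left(b,B \right)} = 109 - 161 b - 145 B$
$\left(10745 + W\right) + U{\left(-133,50 \right)} = \left(10745 + 5318\right) - -14272 = 16063 + \left(109 + 21413 - 7250\right) = 16063 + 14272 = 30335$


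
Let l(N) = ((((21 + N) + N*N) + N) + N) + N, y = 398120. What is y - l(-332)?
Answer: 289203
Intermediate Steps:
l(N) = 21 + N² + 4*N (l(N) = ((((21 + N) + N²) + N) + N) + N = (((21 + N + N²) + N) + N) + N = ((21 + N² + 2*N) + N) + N = (21 + N² + 3*N) + N = 21 + N² + 4*N)
y - l(-332) = 398120 - (21 + (-332)² + 4*(-332)) = 398120 - (21 + 110224 - 1328) = 398120 - 1*108917 = 398120 - 108917 = 289203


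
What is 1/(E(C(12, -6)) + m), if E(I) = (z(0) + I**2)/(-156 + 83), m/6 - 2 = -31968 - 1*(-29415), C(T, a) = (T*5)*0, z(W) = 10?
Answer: -73/1117348 ≈ -6.5333e-5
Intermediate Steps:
C(T, a) = 0 (C(T, a) = (5*T)*0 = 0)
m = -15306 (m = 12 + 6*(-31968 - 1*(-29415)) = 12 + 6*(-31968 + 29415) = 12 + 6*(-2553) = 12 - 15318 = -15306)
E(I) = -10/73 - I**2/73 (E(I) = (10 + I**2)/(-156 + 83) = (10 + I**2)/(-73) = (10 + I**2)*(-1/73) = -10/73 - I**2/73)
1/(E(C(12, -6)) + m) = 1/((-10/73 - 1/73*0**2) - 15306) = 1/((-10/73 - 1/73*0) - 15306) = 1/((-10/73 + 0) - 15306) = 1/(-10/73 - 15306) = 1/(-1117348/73) = -73/1117348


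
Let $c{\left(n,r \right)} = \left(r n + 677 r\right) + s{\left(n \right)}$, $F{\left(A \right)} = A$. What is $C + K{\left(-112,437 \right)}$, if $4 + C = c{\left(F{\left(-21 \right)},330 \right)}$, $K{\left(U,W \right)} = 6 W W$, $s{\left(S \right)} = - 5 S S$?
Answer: $1360085$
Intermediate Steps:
$s{\left(S \right)} = - 5 S^{2}$
$c{\left(n,r \right)} = - 5 n^{2} + 677 r + n r$ ($c{\left(n,r \right)} = \left(r n + 677 r\right) - 5 n^{2} = \left(n r + 677 r\right) - 5 n^{2} = \left(677 r + n r\right) - 5 n^{2} = - 5 n^{2} + 677 r + n r$)
$K{\left(U,W \right)} = 6 W^{2}$
$C = 214271$ ($C = -4 - \left(-216480 + 2205\right) = -4 - -214275 = -4 + 214275 = 214271$)
$C + K{\left(-112,437 \right)} = 214271 + 6 \cdot 437^{2} = 214271 + 6 \cdot 190969 = 214271 + 1145814 = 1360085$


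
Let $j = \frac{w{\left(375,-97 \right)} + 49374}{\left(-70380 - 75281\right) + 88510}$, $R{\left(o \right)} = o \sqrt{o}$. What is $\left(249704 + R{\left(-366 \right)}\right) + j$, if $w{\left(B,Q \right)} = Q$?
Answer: $\frac{14270784027}{57151} - 366 i \sqrt{366} \approx 2.497 \cdot 10^{5} - 7002.0 i$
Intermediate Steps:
$R{\left(o \right)} = o^{\frac{3}{2}}$
$j = - \frac{49277}{57151}$ ($j = \frac{-97 + 49374}{\left(-70380 - 75281\right) + 88510} = \frac{49277}{-145661 + 88510} = \frac{49277}{-57151} = 49277 \left(- \frac{1}{57151}\right) = - \frac{49277}{57151} \approx -0.86222$)
$\left(249704 + R{\left(-366 \right)}\right) + j = \left(249704 + \left(-366\right)^{\frac{3}{2}}\right) - \frac{49277}{57151} = \left(249704 - 366 i \sqrt{366}\right) - \frac{49277}{57151} = \frac{14270784027}{57151} - 366 i \sqrt{366}$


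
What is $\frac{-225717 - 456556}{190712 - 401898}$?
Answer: $\frac{682273}{211186} \approx 3.2307$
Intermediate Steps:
$\frac{-225717 - 456556}{190712 - 401898} = - \frac{682273}{-211186} = \left(-682273\right) \left(- \frac{1}{211186}\right) = \frac{682273}{211186}$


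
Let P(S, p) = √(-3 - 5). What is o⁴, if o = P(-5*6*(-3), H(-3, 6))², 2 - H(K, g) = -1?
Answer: 4096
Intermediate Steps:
H(K, g) = 3 (H(K, g) = 2 - 1*(-1) = 2 + 1 = 3)
P(S, p) = 2*I*√2 (P(S, p) = √(-8) = 2*I*√2)
o = -8 (o = (2*I*√2)² = -8)
o⁴ = (-8)⁴ = 4096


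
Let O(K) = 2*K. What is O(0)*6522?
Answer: 0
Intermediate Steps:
O(0)*6522 = (2*0)*6522 = 0*6522 = 0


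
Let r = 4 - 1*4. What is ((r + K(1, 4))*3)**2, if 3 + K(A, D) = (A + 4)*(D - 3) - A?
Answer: 9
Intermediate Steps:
r = 0 (r = 4 - 4 = 0)
K(A, D) = -3 - A + (-3 + D)*(4 + A) (K(A, D) = -3 + ((A + 4)*(D - 3) - A) = -3 + ((4 + A)*(-3 + D) - A) = -3 + ((-3 + D)*(4 + A) - A) = -3 + (-A + (-3 + D)*(4 + A)) = -3 - A + (-3 + D)*(4 + A))
((r + K(1, 4))*3)**2 = ((0 + (-15 - 4*1 + 4*4 + 1*4))*3)**2 = ((0 + (-15 - 4 + 16 + 4))*3)**2 = ((0 + 1)*3)**2 = (1*3)**2 = 3**2 = 9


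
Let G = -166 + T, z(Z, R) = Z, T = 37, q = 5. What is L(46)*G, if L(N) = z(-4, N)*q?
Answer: 2580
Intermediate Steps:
G = -129 (G = -166 + 37 = -129)
L(N) = -20 (L(N) = -4*5 = -20)
L(46)*G = -20*(-129) = 2580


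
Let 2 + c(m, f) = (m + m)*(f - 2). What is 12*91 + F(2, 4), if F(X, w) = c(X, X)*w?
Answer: 1084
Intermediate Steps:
c(m, f) = -2 + 2*m*(-2 + f) (c(m, f) = -2 + (m + m)*(f - 2) = -2 + (2*m)*(-2 + f) = -2 + 2*m*(-2 + f))
F(X, w) = w*(-2 - 4*X + 2*X²) (F(X, w) = (-2 - 4*X + 2*X*X)*w = (-2 - 4*X + 2*X²)*w = w*(-2 - 4*X + 2*X²))
12*91 + F(2, 4) = 12*91 + 2*4*(-1 + 2² - 2*2) = 1092 + 2*4*(-1 + 4 - 4) = 1092 + 2*4*(-1) = 1092 - 8 = 1084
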